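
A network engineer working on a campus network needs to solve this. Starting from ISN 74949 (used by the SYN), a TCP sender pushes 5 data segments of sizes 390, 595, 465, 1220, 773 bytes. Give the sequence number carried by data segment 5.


The SYN occupies sequence number ISN = 74949, so the first data byte is ISN + 1 = 74950.
SEQ of data segment i = (ISN + 1) + sum of payload sizes of segments 1..i-1.
Segment 1: SEQ = 74950, payload = 390 bytes
Segment 2: SEQ = 75340, payload = 595 bytes
Segment 3: SEQ = 75935, payload = 465 bytes
Segment 4: SEQ = 76400, payload = 1220 bytes
Segment 5: SEQ = 77620, payload = 773 bytes
SEQ of segment 5 = 74950 + 390 + 595 + 465 + 1220 = 77620

77620


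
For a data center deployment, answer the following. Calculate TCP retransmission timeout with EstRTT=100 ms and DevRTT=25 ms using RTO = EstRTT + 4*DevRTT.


Given: EstRTT = 100 ms, DevRTT = 25 ms
Timeout = EstRTT + 4 * DevRTT
4 * DevRTT = 4 * 25 = 100
Timeout = 100 + 100 = 200 ms

200


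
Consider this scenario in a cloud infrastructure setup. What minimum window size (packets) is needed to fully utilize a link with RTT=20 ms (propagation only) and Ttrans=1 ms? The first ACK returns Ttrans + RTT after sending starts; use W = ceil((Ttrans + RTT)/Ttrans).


Given: Ttrans = 1 ms, RTT = 20 ms (= 2 * Tprop, Tprop = 10 ms)
Time until first ACK returns = Ttrans + RTT = 1 + 20 = 21 ms
Need W * Ttrans >= Ttrans + RTT  ->  W >= (Ttrans + RTT) / Ttrans
(Ttrans + RTT) / Ttrans = 21 / 1 = 21
W_min = ceil(21) = 21

21


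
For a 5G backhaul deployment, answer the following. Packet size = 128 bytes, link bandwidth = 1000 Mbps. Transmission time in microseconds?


Given: packet = 128 bytes, bandwidth = 1000 Mbps
Packet in bits = 128 * 8 = 1024 bits
Bandwidth = 1000 * 10^6 = 1000000000 bps
Time = 1024 / 1000000000 seconds
Time in us = 1024 * 10^6 / 1000000000 = 1.024

1.024


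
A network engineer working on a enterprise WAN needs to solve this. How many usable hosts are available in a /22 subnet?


Given: subnet mask /22
Host bits = 32 - 22 = 10
Total addresses = 2^10 = 1024
Usable hosts = 1024 - 2 (network + broadcast) = 1022

1022


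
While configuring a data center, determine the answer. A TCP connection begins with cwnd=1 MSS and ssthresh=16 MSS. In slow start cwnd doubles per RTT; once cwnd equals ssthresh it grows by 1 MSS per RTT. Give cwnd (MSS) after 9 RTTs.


RTT 0: cwnd = 1 MSS (initial)
RTT 1: cwnd = 2 MSS (slow start, doubled)
RTT 2: cwnd = 4 MSS (slow start, doubled)
RTT 3: cwnd = 8 MSS (slow start, doubled)
RTT 4: cwnd = 16 MSS (slow start, doubled)
RTT 5: cwnd = 17 MSS (congestion avoidance, +1)
RTT 6: cwnd = 18 MSS (congestion avoidance, +1)
RTT 7: cwnd = 19 MSS (congestion avoidance, +1)
RTT 8: cwnd = 20 MSS (congestion avoidance, +1)
RTT 9: cwnd = 21 MSS (congestion avoidance, +1)

21


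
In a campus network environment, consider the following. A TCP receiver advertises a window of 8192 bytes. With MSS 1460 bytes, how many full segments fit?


Given: RWND = 8192 bytes, MSS = 1460 bytes
Full segments = floor(RWND / MSS)
Full segments = floor(8192 / 1460)
Full segments = floor(5.611) = 5

5


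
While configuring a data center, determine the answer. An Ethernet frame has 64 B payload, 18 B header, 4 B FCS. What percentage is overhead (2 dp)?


Given: payload = 64 B, header = 18 B, trailer = 4 B
Overhead bytes = header + trailer = 18 + 4 = 22
Total frame = payload + overhead = 64 + 22 = 86
Overhead % = 22 / 86 * 100 = 25.5814% -> 25.58% (2 dp)

25.58


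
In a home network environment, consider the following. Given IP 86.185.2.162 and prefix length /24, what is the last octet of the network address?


Given: IP = 86.185.2.162, prefix = /24
Subnet mask = 255.255.255.0
Last octet of IP: 162
Last octet of mask: 0
Network last octet = 162 AND 0 = 0

0


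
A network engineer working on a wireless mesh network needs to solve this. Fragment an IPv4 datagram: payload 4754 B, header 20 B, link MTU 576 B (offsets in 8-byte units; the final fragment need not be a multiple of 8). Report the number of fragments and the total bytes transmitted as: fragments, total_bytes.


Max data per non-final fragment = floor((MTU - header)/8)*8 = floor((576 - 20)/8)*8 = floor(556/8)*8 = 552 B
Final fragment needs no 8-byte alignment: it can carry up to MTU - header = 556 B
Non-final fragments needed = ceil((payload - 556) / 552) = ceil(4198/552) = ceil(7.6051) = 8
Number of fragments = 8 + 1 = 9
Fragment sizes (data): 8 * 552 B + 338 B (last, 338 <= 556 OK)
Total bytes sent = payload + n_frags * header = 4754 + 9*20 = 4754 + 180 = 4934 B

9, 4934


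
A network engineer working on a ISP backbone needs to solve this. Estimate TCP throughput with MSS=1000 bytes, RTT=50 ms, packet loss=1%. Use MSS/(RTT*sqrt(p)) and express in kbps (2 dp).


Given: MSS = 1000 bytes, RTT = 50 ms, loss = 1%
RTT in seconds = 50 / 1000 = 0.05
Loss rate = 1% = 0.01
sqrt(loss) = sqrt(0.01) = 0.1
Throughput (bytes/s) = 1000 / (0.05 * 0.1) = 200000.0000
Throughput (kbps) = 200000.0000 * 8 / 1000 = 1600.000000 -> 1600.00 kbps (2 dp)

1600.00


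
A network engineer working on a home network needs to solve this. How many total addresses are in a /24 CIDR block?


Given: CIDR prefix /24
Host bits = 32 - 24 = 8
Total addresses = 2^8 = 256

256


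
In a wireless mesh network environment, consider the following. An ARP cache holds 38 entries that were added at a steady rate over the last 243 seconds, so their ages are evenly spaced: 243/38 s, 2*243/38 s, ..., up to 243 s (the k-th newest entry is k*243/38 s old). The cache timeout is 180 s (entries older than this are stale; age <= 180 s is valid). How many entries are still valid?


Ages are k * 243/38 s for k = 1..38 (spacing = 6.3947 s).
Entry k is valid iff k * 243/38 <= 180 iff k <= 38 * 180 / 243 = 28.1481
n_valid = floor(28.1481) = 28
(n_stale = 38 - 28 = 10)

28


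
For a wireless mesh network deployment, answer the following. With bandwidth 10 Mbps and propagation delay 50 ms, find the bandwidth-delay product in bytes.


Given: bandwidth = 10 Mbps, delay = 50 ms
BDP in bits = 10 * 10^6 * 50 / 1000
BDP in bits = 500000
BDP in bytes = 500000 / 8 = 62500

62500


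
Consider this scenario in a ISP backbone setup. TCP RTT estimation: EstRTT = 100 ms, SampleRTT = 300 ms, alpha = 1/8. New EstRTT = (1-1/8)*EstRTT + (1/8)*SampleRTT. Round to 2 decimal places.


Given: EstRTT = 100 ms, SampleRTT = 300 ms, alpha = 1/8
New EstRTT = (1 - alpha) * EstRTT + alpha * SampleRTT
(7/8) * 100 = 87.5
(1/8) * 300 = 37.5
New EstRTT = 87.5 + 37.5 = 125 ms -> 125.00 ms (2 dp)

125.00


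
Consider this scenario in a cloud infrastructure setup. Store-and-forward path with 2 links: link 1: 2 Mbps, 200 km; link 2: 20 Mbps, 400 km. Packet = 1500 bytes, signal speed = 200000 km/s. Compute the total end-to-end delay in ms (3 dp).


Packet = 1500 bytes = 12000 bits. Store-and-forward: sum (t_trans + t_prop) per link.
Link 1: t_trans = 12000/(2*10^6) s = 6.0000 ms; t_prop = 200/200000 s = 1.0000 ms; subtotal = 7.0000 ms
Link 2: t_trans = 12000/(20*10^6) s = 0.6000 ms; t_prop = 400/200000 s = 2.0000 ms; subtotal = 2.6000 ms
End-to-end = 7.0000 + 2.6000 = 9.6000 ms -> 9.600 ms (3 dp)

9.600


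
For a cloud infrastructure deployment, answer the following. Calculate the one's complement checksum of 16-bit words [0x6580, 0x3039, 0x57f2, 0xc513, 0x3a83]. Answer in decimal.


Given words: [0x6580, 0x3039, 0x57f2, 0xc513, 0x3a83]
Step 1: Sum all words
Raw sum = 25984 + 12345 + 22514 + 50451 + 14979 = 126273
Step 2: Fold carry: (60737 + 1) = 60738
One's complement = ~60738 & 0xFFFF = 4797

4797


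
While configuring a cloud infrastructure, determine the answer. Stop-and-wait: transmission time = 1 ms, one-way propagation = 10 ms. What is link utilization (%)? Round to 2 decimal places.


Given: Ttrans = 1 ms, Tprop = 10 ms
RTT = 2 * Tprop = 2 * 10 = 20 ms
U = Ttrans / (Ttrans + RTT)
U = 1 / (1 + 20)
U = 1 / 21 = 0.047619
U% = 4.76%

4.76


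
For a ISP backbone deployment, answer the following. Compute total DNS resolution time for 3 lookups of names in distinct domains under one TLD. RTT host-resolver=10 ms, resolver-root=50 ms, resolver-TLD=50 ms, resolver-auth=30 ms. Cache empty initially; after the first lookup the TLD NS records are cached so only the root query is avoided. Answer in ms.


Lookup 1 (cold cache): local + root + TLD + auth = 10 + 50 + 50 + 30 = 140 ms
Lookups 2..3 (TLD NS cached -> skip root; new domain -> still ask TLD and auth): local + TLD + auth = 10 + 50 + 30 = 90 ms each
Remaining 2 lookups: 2 * 90 = 180 ms
Total = 140 + 180 = 320 ms

320


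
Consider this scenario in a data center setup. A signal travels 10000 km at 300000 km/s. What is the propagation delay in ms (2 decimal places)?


Given: distance = 10000 km, speed = 300000 km/s
Delay = distance / speed = 10000 / 300000 seconds
Delay in ms = 10000 * 1000 / 300000
Delay = 33.3333 ms
Rounded to 2 dp = 33.33 ms

33.33


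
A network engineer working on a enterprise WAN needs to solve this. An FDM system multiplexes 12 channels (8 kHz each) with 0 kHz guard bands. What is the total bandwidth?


Given: 12 channels, 8 kHz each, guard = 0 kHz
Channel bandwidth = 12 * 8 = 96 kHz
Guard bands = 11 gaps * 0 kHz = 0 kHz
Total = 96 + 0 = 96 kHz

96


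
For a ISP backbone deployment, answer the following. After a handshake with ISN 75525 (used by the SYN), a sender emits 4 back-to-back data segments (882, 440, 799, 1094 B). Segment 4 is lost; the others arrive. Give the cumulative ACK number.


SYN uses sequence number 75525; first data byte = ISN + 1 = 75526.
Segment 1: SEQ = 75526, len = 882 B, covers [75526, 76407]
Segment 2: SEQ = 76408, len = 440 B, covers [76408, 76847]
Segment 3: SEQ = 76848, len = 799 B, covers [76848, 77646]
Segment 4: SEQ = 77647, len = 1094 B, covers [77647, 78740] [LOST]
In-order data received: bytes [75526, 77646] (segments 1..3).
Segment 4 missing -> gap begins at byte 77647.
Cumulative ACK = next expected in-order byte = 75526 + 882 + 440 + 799 = 77647

77647


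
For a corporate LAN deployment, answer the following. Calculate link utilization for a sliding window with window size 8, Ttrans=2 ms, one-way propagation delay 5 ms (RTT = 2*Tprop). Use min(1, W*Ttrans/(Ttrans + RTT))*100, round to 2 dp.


Given: W = 8, Ttrans = 2 ms, RTT = 10 ms (= 2 * Tprop, Tprop = 5 ms)
Cycle time = Ttrans + RTT = 2 + 10 = 12 ms (first packet sent until its ACK returns)
W * Ttrans = 8 * 2 = 16 ms of sending per cycle
W * Ttrans / (Ttrans + RTT) = 16 / 12 = 1.333333
U = min(1, 1.333333) = 1.000000
U% = 100.00%

100.00


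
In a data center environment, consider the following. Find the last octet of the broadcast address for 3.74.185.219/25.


Given: IP = 3.74.185.219, prefix = /25
Host bits = 32 - 25 = 7
Network last octet = 219 AND mask = 128
Host part size = 2^7 - 1 = 127
Broadcast last octet = 128 OR 127 = 255

255


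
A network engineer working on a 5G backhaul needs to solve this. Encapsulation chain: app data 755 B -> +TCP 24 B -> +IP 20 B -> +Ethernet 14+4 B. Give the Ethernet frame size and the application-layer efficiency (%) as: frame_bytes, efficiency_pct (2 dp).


TCP segment = 755 + 24 = 779 B
IP packet = 779 + 20 = 799 B
Ethernet frame = 799 + 14 + 4 = 817 B
Efficiency = app / frame = 755 / 817 = 0.924113 = 92.4113% -> 92.41% (2 dp)

817, 92.41


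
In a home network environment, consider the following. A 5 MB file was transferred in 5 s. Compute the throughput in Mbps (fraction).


Given: file = 5 MB, time = 5 s
File in Mb = 5 * 8 = 40 Mb
Throughput = 40 / 5 Mbps
Throughput = 8 Mbps

8


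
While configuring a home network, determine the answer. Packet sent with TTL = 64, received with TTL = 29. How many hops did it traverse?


Given: initial TTL = 64, received TTL = 29
Hops = initial TTL - received TTL
Hops = 64 - 29 = 35

35


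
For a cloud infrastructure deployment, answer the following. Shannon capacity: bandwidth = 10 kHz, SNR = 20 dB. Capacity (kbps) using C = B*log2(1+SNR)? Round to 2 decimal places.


Given: B = 10 kHz, SNR = 20 dB
SNR linear = 10^(20/10) = 100
1 + SNR = 101
log2(101) = 6.6582114828
C = 10 * 1000 * 6.6582114828 = 66582.1148 bps
C = 66.582115 kbps -> 66.58 kbps (2 dp)

66.58


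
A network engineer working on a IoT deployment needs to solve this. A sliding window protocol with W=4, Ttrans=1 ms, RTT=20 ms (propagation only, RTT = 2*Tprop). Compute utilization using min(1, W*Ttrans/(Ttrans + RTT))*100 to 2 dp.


Given: W = 4, Ttrans = 1 ms, RTT = 20 ms (= 2 * Tprop, Tprop = 10 ms)
Cycle time = Ttrans + RTT = 1 + 20 = 21 ms (first packet sent until its ACK returns)
W * Ttrans = 4 * 1 = 4 ms of sending per cycle
W * Ttrans / (Ttrans + RTT) = 4 / 21 = 0.190476
U = min(1, 0.190476) = 0.190476
U% = 19.05%

19.05


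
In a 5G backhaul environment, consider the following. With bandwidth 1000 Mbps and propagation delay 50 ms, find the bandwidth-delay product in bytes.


Given: bandwidth = 1000 Mbps, delay = 50 ms
BDP in bits = 1000 * 10^6 * 50 / 1000
BDP in bits = 50000000
BDP in bytes = 50000000 / 8 = 6250000

6250000


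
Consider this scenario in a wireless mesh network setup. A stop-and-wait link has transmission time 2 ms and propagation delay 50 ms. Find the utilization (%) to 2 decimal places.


Given: Ttrans = 2 ms, Tprop = 50 ms
RTT = 2 * Tprop = 2 * 50 = 100 ms
U = Ttrans / (Ttrans + RTT)
U = 2 / (2 + 100)
U = 2 / 102 = 0.019608
U% = 1.96%

1.96


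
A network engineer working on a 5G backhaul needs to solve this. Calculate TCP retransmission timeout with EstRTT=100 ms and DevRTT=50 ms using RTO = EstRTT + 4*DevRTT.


Given: EstRTT = 100 ms, DevRTT = 50 ms
Timeout = EstRTT + 4 * DevRTT
4 * DevRTT = 4 * 50 = 200
Timeout = 100 + 200 = 300 ms

300


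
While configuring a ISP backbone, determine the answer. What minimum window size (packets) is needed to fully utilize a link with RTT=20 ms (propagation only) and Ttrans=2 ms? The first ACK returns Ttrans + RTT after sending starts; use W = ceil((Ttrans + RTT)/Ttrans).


Given: Ttrans = 2 ms, RTT = 20 ms (= 2 * Tprop, Tprop = 10 ms)
Time until first ACK returns = Ttrans + RTT = 2 + 20 = 22 ms
Need W * Ttrans >= Ttrans + RTT  ->  W >= (Ttrans + RTT) / Ttrans
(Ttrans + RTT) / Ttrans = 22 / 2 = 11
W_min = ceil(11) = 11

11


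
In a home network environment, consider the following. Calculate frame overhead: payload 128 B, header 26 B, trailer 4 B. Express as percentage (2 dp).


Given: payload = 128 B, header = 26 B, trailer = 4 B
Overhead bytes = header + trailer = 26 + 4 = 30
Total frame = payload + overhead = 128 + 30 = 158
Overhead % = 30 / 158 * 100 = 18.9873% -> 18.99% (2 dp)

18.99


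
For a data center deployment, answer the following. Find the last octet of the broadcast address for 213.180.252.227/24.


Given: IP = 213.180.252.227, prefix = /24
Host bits = 32 - 24 = 8
Network last octet = 227 AND mask = 0
Host part size = 2^8 - 1 = 255
Broadcast last octet = 0 OR 255 = 255

255


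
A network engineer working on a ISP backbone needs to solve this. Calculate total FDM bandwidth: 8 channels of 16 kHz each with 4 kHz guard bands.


Given: 8 channels, 16 kHz each, guard = 4 kHz
Channel bandwidth = 8 * 16 = 128 kHz
Guard bands = 7 gaps * 4 kHz = 28 kHz
Total = 128 + 28 = 156 kHz

156


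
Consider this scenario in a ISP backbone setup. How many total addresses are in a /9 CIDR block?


Given: CIDR prefix /9
Host bits = 32 - 9 = 23
Total addresses = 2^23 = 8388608

8388608


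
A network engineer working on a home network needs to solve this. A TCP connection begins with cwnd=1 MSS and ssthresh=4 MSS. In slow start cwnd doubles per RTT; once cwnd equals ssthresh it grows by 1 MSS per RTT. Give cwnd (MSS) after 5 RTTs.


RTT 0: cwnd = 1 MSS (initial)
RTT 1: cwnd = 2 MSS (slow start, doubled)
RTT 2: cwnd = 4 MSS (slow start, doubled)
RTT 3: cwnd = 5 MSS (congestion avoidance, +1)
RTT 4: cwnd = 6 MSS (congestion avoidance, +1)
RTT 5: cwnd = 7 MSS (congestion avoidance, +1)

7


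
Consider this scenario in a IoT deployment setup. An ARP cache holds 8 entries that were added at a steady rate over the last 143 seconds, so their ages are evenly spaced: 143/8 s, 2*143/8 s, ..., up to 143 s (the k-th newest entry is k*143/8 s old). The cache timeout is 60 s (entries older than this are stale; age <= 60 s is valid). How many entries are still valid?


Ages are k * 143/8 s for k = 1..8 (spacing = 17.8750 s).
Entry k is valid iff k * 143/8 <= 60 iff k <= 8 * 60 / 143 = 3.3566
n_valid = floor(3.3566) = 3
(n_stale = 8 - 3 = 5)

3


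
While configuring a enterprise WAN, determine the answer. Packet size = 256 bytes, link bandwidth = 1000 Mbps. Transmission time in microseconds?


Given: packet = 256 bytes, bandwidth = 1000 Mbps
Packet in bits = 256 * 8 = 2048 bits
Bandwidth = 1000 * 10^6 = 1000000000 bps
Time = 2048 / 1000000000 seconds
Time in us = 2048 * 10^6 / 1000000000 = 2.048

2.048


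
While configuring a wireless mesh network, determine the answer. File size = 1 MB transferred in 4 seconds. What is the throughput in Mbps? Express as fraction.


Given: file = 1 MB, time = 4 s
File in Mb = 1 * 8 = 8 Mb
Throughput = 8 / 4 Mbps
Throughput = 2 Mbps

2


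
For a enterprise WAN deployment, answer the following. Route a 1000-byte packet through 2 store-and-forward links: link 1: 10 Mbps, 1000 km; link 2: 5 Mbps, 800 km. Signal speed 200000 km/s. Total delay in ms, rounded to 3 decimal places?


Packet = 1000 bytes = 8000 bits. Store-and-forward: sum (t_trans + t_prop) per link.
Link 1: t_trans = 8000/(10*10^6) s = 0.8000 ms; t_prop = 1000/200000 s = 5.0000 ms; subtotal = 5.8000 ms
Link 2: t_trans = 8000/(5*10^6) s = 1.6000 ms; t_prop = 800/200000 s = 4.0000 ms; subtotal = 5.6000 ms
End-to-end = 5.8000 + 5.6000 = 11.4000 ms -> 11.400 ms (3 dp)

11.400


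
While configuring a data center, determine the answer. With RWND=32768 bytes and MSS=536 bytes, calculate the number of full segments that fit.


Given: RWND = 32768 bytes, MSS = 536 bytes
Full segments = floor(RWND / MSS)
Full segments = floor(32768 / 536)
Full segments = floor(61.1343) = 61

61


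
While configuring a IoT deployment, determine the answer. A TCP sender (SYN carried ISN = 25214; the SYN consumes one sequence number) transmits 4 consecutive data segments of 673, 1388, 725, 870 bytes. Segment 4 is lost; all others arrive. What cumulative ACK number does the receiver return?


SYN uses sequence number 25214; first data byte = ISN + 1 = 25215.
Segment 1: SEQ = 25215, len = 673 B, covers [25215, 25887]
Segment 2: SEQ = 25888, len = 1388 B, covers [25888, 27275]
Segment 3: SEQ = 27276, len = 725 B, covers [27276, 28000]
Segment 4: SEQ = 28001, len = 870 B, covers [28001, 28870] [LOST]
In-order data received: bytes [25215, 28000] (segments 1..3).
Segment 4 missing -> gap begins at byte 28001.
Cumulative ACK = next expected in-order byte = 25215 + 673 + 1388 + 725 = 28001

28001


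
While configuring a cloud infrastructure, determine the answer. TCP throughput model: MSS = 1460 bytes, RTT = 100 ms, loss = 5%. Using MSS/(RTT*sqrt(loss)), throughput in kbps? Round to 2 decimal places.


Given: MSS = 1460 bytes, RTT = 100 ms, loss = 5%
RTT in seconds = 100 / 1000 = 0.1
Loss rate = 5% = 0.05
sqrt(loss) = sqrt(0.05) = 0.223606797750
Throughput (bytes/s) = 1460 / (0.1 * 0.223606797750) = 65293.1849
Throughput (kbps) = 65293.1849 * 8 / 1000 = 522.345480 -> 522.35 kbps (2 dp)

522.35


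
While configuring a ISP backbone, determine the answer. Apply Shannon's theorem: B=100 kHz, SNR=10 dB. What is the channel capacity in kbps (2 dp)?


Given: B = 100 kHz, SNR = 10 dB
SNR linear = 10^(10/10) = 10
1 + SNR = 11
log2(11) = 3.4594316186
C = 100 * 1000 * 3.4594316186 = 345943.1619 bps
C = 345.943162 kbps -> 345.94 kbps (2 dp)

345.94


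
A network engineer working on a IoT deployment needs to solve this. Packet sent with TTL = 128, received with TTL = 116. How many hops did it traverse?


Given: initial TTL = 128, received TTL = 116
Hops = initial TTL - received TTL
Hops = 128 - 116 = 12

12


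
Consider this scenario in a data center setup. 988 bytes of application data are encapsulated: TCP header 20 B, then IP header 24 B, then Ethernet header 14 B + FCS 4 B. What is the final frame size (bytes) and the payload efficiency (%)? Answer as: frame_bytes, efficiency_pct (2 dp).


TCP segment = 988 + 20 = 1008 B
IP packet = 1008 + 24 = 1032 B
Ethernet frame = 1032 + 14 + 4 = 1050 B
Efficiency = app / frame = 988 / 1050 = 0.940952 = 94.0952% -> 94.10% (2 dp)

1050, 94.10


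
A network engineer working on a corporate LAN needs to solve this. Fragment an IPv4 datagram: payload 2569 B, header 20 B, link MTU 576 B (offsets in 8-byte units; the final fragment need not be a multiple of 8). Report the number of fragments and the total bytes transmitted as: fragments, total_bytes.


Max data per non-final fragment = floor((MTU - header)/8)*8 = floor((576 - 20)/8)*8 = floor(556/8)*8 = 552 B
Final fragment needs no 8-byte alignment: it can carry up to MTU - header = 556 B
Non-final fragments needed = ceil((payload - 556) / 552) = ceil(2013/552) = ceil(3.6467) = 4
Number of fragments = 4 + 1 = 5
Fragment sizes (data): 4 * 552 B + 361 B (last, 361 <= 556 OK)
Total bytes sent = payload + n_frags * header = 2569 + 5*20 = 2569 + 100 = 2669 B

5, 2669


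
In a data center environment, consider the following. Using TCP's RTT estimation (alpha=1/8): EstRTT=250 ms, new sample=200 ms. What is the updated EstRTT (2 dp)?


Given: EstRTT = 250 ms, SampleRTT = 200 ms, alpha = 1/8
New EstRTT = (1 - alpha) * EstRTT + alpha * SampleRTT
(7/8) * 250 = 218.75
(1/8) * 200 = 25
New EstRTT = 218.75 + 25 = 243.75 ms -> 243.75 ms (2 dp)

243.75


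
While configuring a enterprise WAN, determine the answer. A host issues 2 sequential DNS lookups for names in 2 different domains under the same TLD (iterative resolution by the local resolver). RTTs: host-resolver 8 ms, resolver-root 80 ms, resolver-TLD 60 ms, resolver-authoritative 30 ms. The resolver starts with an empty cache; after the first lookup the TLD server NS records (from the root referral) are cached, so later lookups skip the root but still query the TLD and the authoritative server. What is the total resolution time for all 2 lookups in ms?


Lookup 1 (cold cache): local + root + TLD + auth = 8 + 80 + 60 + 30 = 178 ms
Lookups 2..2 (TLD NS cached -> skip root; new domain -> still ask TLD and auth): local + TLD + auth = 8 + 60 + 30 = 98 ms each
Remaining 1 lookups: 1 * 98 = 98 ms
Total = 178 + 98 = 276 ms

276


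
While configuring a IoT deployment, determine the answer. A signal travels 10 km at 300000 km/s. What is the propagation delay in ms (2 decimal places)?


Given: distance = 10 km, speed = 300000 km/s
Delay = distance / speed = 10 / 300000 seconds
Delay in ms = 10 * 1000 / 300000
Delay = 0.0333 ms
Rounded to 2 dp = 0.03 ms

0.03


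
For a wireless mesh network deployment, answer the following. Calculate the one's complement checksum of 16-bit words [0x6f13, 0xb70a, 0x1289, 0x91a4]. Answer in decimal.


Given words: [0x6f13, 0xb70a, 0x1289, 0x91a4]
Step 1: Sum all words
Raw sum = 28435 + 46858 + 4745 + 37284 = 117322
Step 2: Fold carry: (51786 + 1) = 51787
One's complement = ~51787 & 0xFFFF = 13748

13748


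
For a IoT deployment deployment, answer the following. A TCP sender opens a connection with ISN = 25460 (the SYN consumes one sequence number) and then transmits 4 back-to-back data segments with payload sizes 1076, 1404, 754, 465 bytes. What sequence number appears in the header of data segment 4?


The SYN occupies sequence number ISN = 25460, so the first data byte is ISN + 1 = 25461.
SEQ of data segment i = (ISN + 1) + sum of payload sizes of segments 1..i-1.
Segment 1: SEQ = 25461, payload = 1076 bytes
Segment 2: SEQ = 26537, payload = 1404 bytes
Segment 3: SEQ = 27941, payload = 754 bytes
Segment 4: SEQ = 28695, payload = 465 bytes
SEQ of segment 4 = 25461 + 1076 + 1404 + 754 = 28695

28695


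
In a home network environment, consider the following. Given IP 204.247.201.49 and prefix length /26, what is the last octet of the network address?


Given: IP = 204.247.201.49, prefix = /26
Subnet mask = 255.255.255.192
Last octet of IP: 49
Last octet of mask: 192
Network last octet = 49 AND 192 = 0

0


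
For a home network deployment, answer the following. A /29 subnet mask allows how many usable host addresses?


Given: subnet mask /29
Host bits = 32 - 29 = 3
Total addresses = 2^3 = 8
Usable hosts = 8 - 2 (network + broadcast) = 6

6


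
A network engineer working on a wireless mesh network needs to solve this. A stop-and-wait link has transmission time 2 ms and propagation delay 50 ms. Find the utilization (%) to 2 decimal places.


Given: Ttrans = 2 ms, Tprop = 50 ms
RTT = 2 * Tprop = 2 * 50 = 100 ms
U = Ttrans / (Ttrans + RTT)
U = 2 / (2 + 100)
U = 2 / 102 = 0.019608
U% = 1.96%

1.96


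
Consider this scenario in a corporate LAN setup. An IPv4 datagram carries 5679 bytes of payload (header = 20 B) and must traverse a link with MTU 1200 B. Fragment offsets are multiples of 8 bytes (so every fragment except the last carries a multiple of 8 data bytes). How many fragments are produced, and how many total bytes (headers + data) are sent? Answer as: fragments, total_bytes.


Max data per non-final fragment = floor((MTU - header)/8)*8 = floor((1200 - 20)/8)*8 = floor(1180/8)*8 = 1176 B
Final fragment needs no 8-byte alignment: it can carry up to MTU - header = 1180 B
Non-final fragments needed = ceil((payload - 1180) / 1176) = ceil(4499/1176) = ceil(3.8257) = 4
Number of fragments = 4 + 1 = 5
Fragment sizes (data): 4 * 1176 B + 975 B (last, 975 <= 1180 OK)
Total bytes sent = payload + n_frags * header = 5679 + 5*20 = 5679 + 100 = 5779 B

5, 5779


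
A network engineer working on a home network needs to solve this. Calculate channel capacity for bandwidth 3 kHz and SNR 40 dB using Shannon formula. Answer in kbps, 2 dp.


Given: B = 3 kHz, SNR = 40 dB
SNR linear = 10^(40/10) = 10000
1 + SNR = 10001
log2(10001) = 13.2878566418
C = 3 * 1000 * 13.2878566418 = 39863.5699 bps
C = 39.863570 kbps -> 39.86 kbps (2 dp)

39.86


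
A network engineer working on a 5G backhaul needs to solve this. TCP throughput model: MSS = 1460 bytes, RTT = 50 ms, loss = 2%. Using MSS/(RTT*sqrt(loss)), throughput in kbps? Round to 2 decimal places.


Given: MSS = 1460 bytes, RTT = 50 ms, loss = 2%
RTT in seconds = 50 / 1000 = 0.05
Loss rate = 2% = 0.02
sqrt(loss) = sqrt(0.02) = 0.141421356237
Throughput (bytes/s) = 1460 / (0.05 * 0.141421356237) = 206475.1801
Throughput (kbps) = 206475.1801 * 8 / 1000 = 1651.801441 -> 1651.80 kbps (2 dp)

1651.80


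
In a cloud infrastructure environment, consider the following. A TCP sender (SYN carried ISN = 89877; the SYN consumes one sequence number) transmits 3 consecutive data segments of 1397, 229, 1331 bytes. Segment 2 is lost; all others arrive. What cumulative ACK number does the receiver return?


SYN uses sequence number 89877; first data byte = ISN + 1 = 89878.
Segment 1: SEQ = 89878, len = 1397 B, covers [89878, 91274]
Segment 2: SEQ = 91275, len = 229 B, covers [91275, 91503] [LOST]
Segment 3: SEQ = 91504, len = 1331 B, covers [91504, 92834]
In-order data received: bytes [89878, 91274] (segments 1..1).
Segment 2 missing -> gap begins at byte 91275; later segments buffered out of order.
Cumulative ACK = next expected in-order byte = 89878 + 1397 = 91275

91275


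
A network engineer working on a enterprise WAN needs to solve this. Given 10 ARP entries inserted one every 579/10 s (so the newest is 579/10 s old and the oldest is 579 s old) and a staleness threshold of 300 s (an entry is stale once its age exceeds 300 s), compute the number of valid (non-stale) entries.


Ages are k * 579/10 s for k = 1..10 (spacing = 57.9000 s).
Entry k is valid iff k * 579/10 <= 300 iff k <= 10 * 300 / 579 = 5.1813
n_valid = floor(5.1813) = 5
(n_stale = 10 - 5 = 5)

5


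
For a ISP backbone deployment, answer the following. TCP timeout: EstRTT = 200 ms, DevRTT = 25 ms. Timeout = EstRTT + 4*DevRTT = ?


Given: EstRTT = 200 ms, DevRTT = 25 ms
Timeout = EstRTT + 4 * DevRTT
4 * DevRTT = 4 * 25 = 100
Timeout = 200 + 100 = 300 ms

300


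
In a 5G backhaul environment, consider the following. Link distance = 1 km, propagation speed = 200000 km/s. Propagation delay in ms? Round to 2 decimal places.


Given: distance = 1 km, speed = 200000 km/s
Delay = distance / speed = 1 / 200000 seconds
Delay in ms = 1 * 1000 / 200000
Delay = 0.0050 ms
Rounded to 2 dp = 0.01 ms

0.01


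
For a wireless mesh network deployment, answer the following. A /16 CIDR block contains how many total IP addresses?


Given: CIDR prefix /16
Host bits = 32 - 16 = 16
Total addresses = 2^16 = 65536

65536


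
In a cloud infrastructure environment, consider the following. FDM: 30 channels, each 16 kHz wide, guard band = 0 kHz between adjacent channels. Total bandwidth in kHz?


Given: 30 channels, 16 kHz each, guard = 0 kHz
Channel bandwidth = 30 * 16 = 480 kHz
Guard bands = 29 gaps * 0 kHz = 0 kHz
Total = 480 + 0 = 480 kHz

480


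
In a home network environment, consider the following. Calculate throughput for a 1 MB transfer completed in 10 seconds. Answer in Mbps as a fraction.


Given: file = 1 MB, time = 10 s
File in Mb = 1 * 8 = 8 Mb
Throughput = 8 / 10 Mbps
Throughput = 4/5 Mbps

4/5


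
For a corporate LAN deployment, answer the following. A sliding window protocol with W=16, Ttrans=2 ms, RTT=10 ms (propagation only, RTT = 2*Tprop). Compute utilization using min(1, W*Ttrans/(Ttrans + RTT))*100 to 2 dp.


Given: W = 16, Ttrans = 2 ms, RTT = 10 ms (= 2 * Tprop, Tprop = 5 ms)
Cycle time = Ttrans + RTT = 2 + 10 = 12 ms (first packet sent until its ACK returns)
W * Ttrans = 16 * 2 = 32 ms of sending per cycle
W * Ttrans / (Ttrans + RTT) = 32 / 12 = 2.666667
U = min(1, 2.666667) = 1.000000
U% = 100.00%

100.00


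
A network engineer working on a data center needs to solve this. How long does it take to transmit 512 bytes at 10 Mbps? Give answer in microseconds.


Given: packet = 512 bytes, bandwidth = 10 Mbps
Packet in bits = 512 * 8 = 4096 bits
Bandwidth = 10 * 10^6 = 10000000 bps
Time = 4096 / 10000000 seconds
Time in us = 4096 * 10^6 / 10000000 = 409.6

409.6


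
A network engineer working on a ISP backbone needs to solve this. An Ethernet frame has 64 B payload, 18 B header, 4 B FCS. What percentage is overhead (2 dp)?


Given: payload = 64 B, header = 18 B, trailer = 4 B
Overhead bytes = header + trailer = 18 + 4 = 22
Total frame = payload + overhead = 64 + 22 = 86
Overhead % = 22 / 86 * 100 = 25.5814% -> 25.58% (2 dp)

25.58


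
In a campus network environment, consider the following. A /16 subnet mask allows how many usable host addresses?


Given: subnet mask /16
Host bits = 32 - 16 = 16
Total addresses = 2^16 = 65536
Usable hosts = 65536 - 2 (network + broadcast) = 65534

65534


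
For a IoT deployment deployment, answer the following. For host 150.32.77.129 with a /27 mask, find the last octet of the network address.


Given: IP = 150.32.77.129, prefix = /27
Subnet mask = 255.255.255.224
Last octet of IP: 129
Last octet of mask: 224
Network last octet = 129 AND 224 = 128

128


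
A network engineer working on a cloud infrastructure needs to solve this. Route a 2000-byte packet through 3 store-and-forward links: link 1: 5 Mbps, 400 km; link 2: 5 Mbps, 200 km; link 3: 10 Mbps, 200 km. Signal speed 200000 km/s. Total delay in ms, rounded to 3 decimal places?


Packet = 2000 bytes = 16000 bits. Store-and-forward: sum (t_trans + t_prop) per link.
Link 1: t_trans = 16000/(5*10^6) s = 3.2000 ms; t_prop = 400/200000 s = 2.0000 ms; subtotal = 5.2000 ms
Link 2: t_trans = 16000/(5*10^6) s = 3.2000 ms; t_prop = 200/200000 s = 1.0000 ms; subtotal = 4.2000 ms
Link 3: t_trans = 16000/(10*10^6) s = 1.6000 ms; t_prop = 200/200000 s = 1.0000 ms; subtotal = 2.6000 ms
End-to-end = 5.2000 + 4.2000 + 2.6000 = 12.0000 ms -> 12.000 ms (3 dp)

12.000


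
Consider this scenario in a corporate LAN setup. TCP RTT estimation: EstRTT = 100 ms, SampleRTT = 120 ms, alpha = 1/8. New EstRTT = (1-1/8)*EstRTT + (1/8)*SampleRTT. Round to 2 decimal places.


Given: EstRTT = 100 ms, SampleRTT = 120 ms, alpha = 1/8
New EstRTT = (1 - alpha) * EstRTT + alpha * SampleRTT
(7/8) * 100 = 87.5
(1/8) * 120 = 15
New EstRTT = 87.5 + 15 = 102.5 ms -> 102.50 ms (2 dp)

102.50


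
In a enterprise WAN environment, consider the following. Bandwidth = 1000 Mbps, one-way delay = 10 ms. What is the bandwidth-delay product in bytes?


Given: bandwidth = 1000 Mbps, delay = 10 ms
BDP in bits = 1000 * 10^6 * 10 / 1000
BDP in bits = 10000000
BDP in bytes = 10000000 / 8 = 1250000

1250000


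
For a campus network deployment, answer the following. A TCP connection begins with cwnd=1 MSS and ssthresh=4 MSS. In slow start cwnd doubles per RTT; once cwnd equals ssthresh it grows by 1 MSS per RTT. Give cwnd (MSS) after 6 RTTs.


RTT 0: cwnd = 1 MSS (initial)
RTT 1: cwnd = 2 MSS (slow start, doubled)
RTT 2: cwnd = 4 MSS (slow start, doubled)
RTT 3: cwnd = 5 MSS (congestion avoidance, +1)
RTT 4: cwnd = 6 MSS (congestion avoidance, +1)
RTT 5: cwnd = 7 MSS (congestion avoidance, +1)
RTT 6: cwnd = 8 MSS (congestion avoidance, +1)

8


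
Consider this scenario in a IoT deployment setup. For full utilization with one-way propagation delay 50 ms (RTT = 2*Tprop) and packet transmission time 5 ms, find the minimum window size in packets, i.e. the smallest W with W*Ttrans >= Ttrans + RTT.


Given: Ttrans = 5 ms, RTT = 100 ms (= 2 * Tprop, Tprop = 50 ms)
Time until first ACK returns = Ttrans + RTT = 5 + 100 = 105 ms
Need W * Ttrans >= Ttrans + RTT  ->  W >= (Ttrans + RTT) / Ttrans
(Ttrans + RTT) / Ttrans = 105 / 5 = 21
W_min = ceil(21) = 21

21


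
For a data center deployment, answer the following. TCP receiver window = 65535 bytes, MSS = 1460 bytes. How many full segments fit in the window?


Given: RWND = 65535 bytes, MSS = 1460 bytes
Full segments = floor(RWND / MSS)
Full segments = floor(65535 / 1460)
Full segments = floor(44.887) = 44

44


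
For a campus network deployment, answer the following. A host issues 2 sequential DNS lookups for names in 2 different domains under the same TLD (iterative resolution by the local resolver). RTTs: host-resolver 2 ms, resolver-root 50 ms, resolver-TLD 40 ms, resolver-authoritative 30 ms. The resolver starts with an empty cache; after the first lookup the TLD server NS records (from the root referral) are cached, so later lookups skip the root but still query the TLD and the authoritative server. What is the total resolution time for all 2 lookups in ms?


Lookup 1 (cold cache): local + root + TLD + auth = 2 + 50 + 40 + 30 = 122 ms
Lookups 2..2 (TLD NS cached -> skip root; new domain -> still ask TLD and auth): local + TLD + auth = 2 + 40 + 30 = 72 ms each
Remaining 1 lookups: 1 * 72 = 72 ms
Total = 122 + 72 = 194 ms

194


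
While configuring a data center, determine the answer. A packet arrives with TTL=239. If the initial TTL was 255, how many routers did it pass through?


Given: initial TTL = 255, received TTL = 239
Hops = initial TTL - received TTL
Hops = 255 - 239 = 16

16


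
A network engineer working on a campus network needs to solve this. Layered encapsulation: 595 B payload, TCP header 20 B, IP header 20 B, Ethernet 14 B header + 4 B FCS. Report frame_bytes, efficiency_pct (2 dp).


TCP segment = 595 + 20 = 615 B
IP packet = 615 + 20 = 635 B
Ethernet frame = 635 + 14 + 4 = 653 B
Efficiency = app / frame = 595 / 653 = 0.911179 = 91.1179% -> 91.12% (2 dp)

653, 91.12


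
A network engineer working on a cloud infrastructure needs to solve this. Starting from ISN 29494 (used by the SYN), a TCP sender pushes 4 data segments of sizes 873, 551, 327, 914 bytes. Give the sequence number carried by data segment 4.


The SYN occupies sequence number ISN = 29494, so the first data byte is ISN + 1 = 29495.
SEQ of data segment i = (ISN + 1) + sum of payload sizes of segments 1..i-1.
Segment 1: SEQ = 29495, payload = 873 bytes
Segment 2: SEQ = 30368, payload = 551 bytes
Segment 3: SEQ = 30919, payload = 327 bytes
Segment 4: SEQ = 31246, payload = 914 bytes
SEQ of segment 4 = 29495 + 873 + 551 + 327 = 31246

31246


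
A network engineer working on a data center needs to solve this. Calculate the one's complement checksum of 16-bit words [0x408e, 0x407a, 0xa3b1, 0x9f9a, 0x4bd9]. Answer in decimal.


Given words: [0x408e, 0x407a, 0xa3b1, 0x9f9a, 0x4bd9]
Step 1: Sum all words
Raw sum = 16526 + 16506 + 41905 + 40858 + 19417 = 135212
Step 2: Fold carry: (4140 + 2) = 4142
One's complement = ~4142 & 0xFFFF = 61393

61393


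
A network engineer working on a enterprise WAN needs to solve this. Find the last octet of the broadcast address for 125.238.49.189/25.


Given: IP = 125.238.49.189, prefix = /25
Host bits = 32 - 25 = 7
Network last octet = 189 AND mask = 128
Host part size = 2^7 - 1 = 127
Broadcast last octet = 128 OR 127 = 255

255


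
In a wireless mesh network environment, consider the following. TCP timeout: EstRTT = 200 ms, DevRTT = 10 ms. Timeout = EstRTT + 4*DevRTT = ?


Given: EstRTT = 200 ms, DevRTT = 10 ms
Timeout = EstRTT + 4 * DevRTT
4 * DevRTT = 4 * 10 = 40
Timeout = 200 + 40 = 240 ms

240


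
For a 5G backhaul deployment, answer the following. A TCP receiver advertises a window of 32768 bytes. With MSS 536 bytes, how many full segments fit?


Given: RWND = 32768 bytes, MSS = 536 bytes
Full segments = floor(RWND / MSS)
Full segments = floor(32768 / 536)
Full segments = floor(61.1343) = 61

61


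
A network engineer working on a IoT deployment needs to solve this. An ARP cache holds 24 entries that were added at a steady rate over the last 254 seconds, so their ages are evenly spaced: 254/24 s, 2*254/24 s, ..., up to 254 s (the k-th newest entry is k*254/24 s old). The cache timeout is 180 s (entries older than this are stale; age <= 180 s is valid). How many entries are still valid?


Ages are k * 254/24 s for k = 1..24 (spacing = 10.5833 s).
Entry k is valid iff k * 254/24 <= 180 iff k <= 24 * 180 / 254 = 17.0079
n_valid = floor(17.0079) = 17
(n_stale = 24 - 17 = 7)

17


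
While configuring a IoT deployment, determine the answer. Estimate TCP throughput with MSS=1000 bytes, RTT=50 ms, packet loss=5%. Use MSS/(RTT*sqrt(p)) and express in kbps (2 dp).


Given: MSS = 1000 bytes, RTT = 50 ms, loss = 5%
RTT in seconds = 50 / 1000 = 0.05
Loss rate = 5% = 0.05
sqrt(loss) = sqrt(0.05) = 0.223606797750
Throughput (bytes/s) = 1000 / (0.05 * 0.223606797750) = 89442.7191
Throughput (kbps) = 89442.7191 * 8 / 1000 = 715.541753 -> 715.54 kbps (2 dp)

715.54


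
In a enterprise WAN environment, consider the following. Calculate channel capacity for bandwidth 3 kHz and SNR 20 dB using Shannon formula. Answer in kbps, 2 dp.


Given: B = 3 kHz, SNR = 20 dB
SNR linear = 10^(20/10) = 100
1 + SNR = 101
log2(101) = 6.6582114828
C = 3 * 1000 * 6.6582114828 = 19974.6344 bps
C = 19.974634 kbps -> 19.97 kbps (2 dp)

19.97


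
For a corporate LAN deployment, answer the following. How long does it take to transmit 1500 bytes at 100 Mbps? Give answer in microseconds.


Given: packet = 1500 bytes, bandwidth = 100 Mbps
Packet in bits = 1500 * 8 = 12000 bits
Bandwidth = 100 * 10^6 = 100000000 bps
Time = 12000 / 100000000 seconds
Time in us = 12000 * 10^6 / 100000000 = 120

120


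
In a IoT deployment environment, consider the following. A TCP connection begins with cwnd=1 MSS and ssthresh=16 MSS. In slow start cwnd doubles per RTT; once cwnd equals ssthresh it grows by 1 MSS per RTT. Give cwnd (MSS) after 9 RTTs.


RTT 0: cwnd = 1 MSS (initial)
RTT 1: cwnd = 2 MSS (slow start, doubled)
RTT 2: cwnd = 4 MSS (slow start, doubled)
RTT 3: cwnd = 8 MSS (slow start, doubled)
RTT 4: cwnd = 16 MSS (slow start, doubled)
RTT 5: cwnd = 17 MSS (congestion avoidance, +1)
RTT 6: cwnd = 18 MSS (congestion avoidance, +1)
RTT 7: cwnd = 19 MSS (congestion avoidance, +1)
RTT 8: cwnd = 20 MSS (congestion avoidance, +1)
RTT 9: cwnd = 21 MSS (congestion avoidance, +1)

21
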